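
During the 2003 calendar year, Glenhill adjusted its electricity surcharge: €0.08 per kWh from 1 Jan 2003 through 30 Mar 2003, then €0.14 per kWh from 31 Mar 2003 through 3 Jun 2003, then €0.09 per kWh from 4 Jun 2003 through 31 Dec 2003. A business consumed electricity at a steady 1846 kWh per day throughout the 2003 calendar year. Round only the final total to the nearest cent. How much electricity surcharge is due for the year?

€64,997.66

1 Jan – 30 Mar 2003: 89 days × 1846 kWh/day = 164,294 kWh at €0.08/kWh → €13,143.52
31 Mar – 3 Jun 2003: 65 days × 1846 kWh/day = 119,990 kWh at €0.14/kWh → €16,798.60
4 Jun – 31 Dec 2003: 211 days × 1846 kWh/day = 389,506 kWh at €0.09/kWh → €35,055.54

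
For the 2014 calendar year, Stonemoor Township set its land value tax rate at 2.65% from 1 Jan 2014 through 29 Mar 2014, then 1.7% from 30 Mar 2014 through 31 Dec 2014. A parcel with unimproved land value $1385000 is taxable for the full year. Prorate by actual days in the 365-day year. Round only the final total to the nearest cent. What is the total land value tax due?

1 Jan – 29 Mar 2014: 88 days at 2.65% → $1385000 × 2.65% × 88/365 = $8848.8219
30 Mar – 31 Dec 2014: 277 days at 1.7% → $1385000 × 1.7% × 277/365 = $17868.3973
Total = $26717.2192

$26717.22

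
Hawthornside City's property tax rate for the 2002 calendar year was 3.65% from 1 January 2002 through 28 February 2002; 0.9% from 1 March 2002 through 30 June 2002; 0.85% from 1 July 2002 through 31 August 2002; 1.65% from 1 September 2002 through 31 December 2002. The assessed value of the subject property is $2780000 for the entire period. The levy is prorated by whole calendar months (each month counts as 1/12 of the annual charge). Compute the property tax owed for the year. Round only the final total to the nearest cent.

$44480.00

1 January – 28 February 2002: 2 months at 3.65% → $2780000 × 3.65% × 2/12 = $16911.6667
1 March – 30 June 2002: 4 months at 0.9% → $2780000 × 0.9% × 4/12 = $8340.0000
1 July – 31 August 2002: 2 months at 0.85% → $2780000 × 0.85% × 2/12 = $3938.3333
1 September – 31 December 2002: 4 months at 1.65% → $2780000 × 1.65% × 4/12 = $15290.0000
Total = $44480.0000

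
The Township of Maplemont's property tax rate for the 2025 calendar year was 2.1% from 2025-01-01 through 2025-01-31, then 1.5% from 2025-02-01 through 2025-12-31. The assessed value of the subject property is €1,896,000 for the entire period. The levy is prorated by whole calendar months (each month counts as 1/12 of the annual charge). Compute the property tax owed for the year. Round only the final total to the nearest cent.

2025-01-01 to 2025-01-31: 1 month at 2.1% → €1,896,000 × 2.1% × 1/12 = €3,318.0000
2025-02-01 to 2025-12-31: 11 months at 1.5% → €1,896,000 × 1.5% × 11/12 = €26,070.0000
Total = €29,388.0000

€29,388.00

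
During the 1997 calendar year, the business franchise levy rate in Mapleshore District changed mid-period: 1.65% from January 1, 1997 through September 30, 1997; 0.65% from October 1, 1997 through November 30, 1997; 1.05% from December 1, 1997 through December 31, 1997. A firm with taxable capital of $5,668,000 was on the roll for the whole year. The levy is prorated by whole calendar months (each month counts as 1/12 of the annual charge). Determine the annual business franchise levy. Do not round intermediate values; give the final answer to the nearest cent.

January 1 – September 30, 1997: 9 months at 1.65% → $5,668,000 × 1.65% × 9/12 = $70,141.5000
October 1 – November 30, 1997: 2 months at 0.65% → $5,668,000 × 0.65% × 2/12 = $6,140.3333
December 1 – December 31, 1997: 1 month at 1.05% → $5,668,000 × 1.05% × 1/12 = $4,959.5000
Total = $81,241.3333

$81,241.33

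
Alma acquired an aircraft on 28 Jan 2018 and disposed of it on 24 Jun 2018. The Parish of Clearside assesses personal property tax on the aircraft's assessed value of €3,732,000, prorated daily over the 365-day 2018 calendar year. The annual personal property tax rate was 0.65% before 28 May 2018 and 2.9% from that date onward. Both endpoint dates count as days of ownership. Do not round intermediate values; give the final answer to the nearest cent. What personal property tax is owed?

28 Jan – 27 May 2018: 120 days at 0.65% → €3,732,000 × 0.65% × 120/365 = €7,975.2329
28 May – 24 Jun 2018: 28 days at 2.9% → €3,732,000 × 2.9% × 28/365 = €8,302.4219
Total = €16,277.6548

€16,277.65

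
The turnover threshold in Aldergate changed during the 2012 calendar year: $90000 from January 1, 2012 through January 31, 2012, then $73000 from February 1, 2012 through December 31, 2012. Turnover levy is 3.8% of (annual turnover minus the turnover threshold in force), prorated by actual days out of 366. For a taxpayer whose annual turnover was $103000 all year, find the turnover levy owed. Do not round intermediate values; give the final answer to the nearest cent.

January 1 – January 31, 2012: 31 days, exemption $90000 → ($103000 − $90000) × 3.8% × 31/366 = $41.8415
February 1 – December 31, 2012: 335 days, exemption $73000 → ($103000 − $73000) × 3.8% × 335/366 = $1043.4426
Total = $1085.2842

$1085.28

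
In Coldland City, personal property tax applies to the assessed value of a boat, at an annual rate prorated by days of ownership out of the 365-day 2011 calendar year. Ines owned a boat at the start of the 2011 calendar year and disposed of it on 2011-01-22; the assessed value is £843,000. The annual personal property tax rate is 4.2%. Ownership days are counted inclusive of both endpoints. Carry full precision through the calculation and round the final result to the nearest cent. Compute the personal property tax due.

Days held (2011-01-01 to 2011-01-22): 22 out of 365
Tax = £843,000 × 4.2% × 22/365 = £2,134.0603

£2,134.06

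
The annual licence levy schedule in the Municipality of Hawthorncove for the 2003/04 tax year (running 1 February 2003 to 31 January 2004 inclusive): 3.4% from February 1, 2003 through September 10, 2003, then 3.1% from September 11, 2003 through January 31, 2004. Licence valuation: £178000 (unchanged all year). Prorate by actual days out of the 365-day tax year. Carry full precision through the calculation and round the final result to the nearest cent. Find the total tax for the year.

£5842.79

February 1 – September 10, 2003: 222 days at 3.4% → £178000 × 3.4% × 222/365 = £3680.9425
September 11, 2003 – January 31, 2004: 143 days at 3.1% → £178000 × 3.1% × 143/365 = £2161.8466
Total = £5842.7890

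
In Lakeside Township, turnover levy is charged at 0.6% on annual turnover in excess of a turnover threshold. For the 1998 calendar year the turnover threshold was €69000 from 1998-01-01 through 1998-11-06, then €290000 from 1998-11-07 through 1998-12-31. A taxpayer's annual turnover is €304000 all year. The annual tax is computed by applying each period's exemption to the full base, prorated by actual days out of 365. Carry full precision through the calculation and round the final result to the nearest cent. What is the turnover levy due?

€1210.19

1998-01-01 to 1998-11-06: 310 days, exemption €69000 → (€304000 − €69000) × 0.6% × 310/365 = €1197.5342
1998-11-07 to 1998-12-31: 55 days, exemption €290000 → (€304000 − €290000) × 0.6% × 55/365 = €12.6575
Total = €1210.1918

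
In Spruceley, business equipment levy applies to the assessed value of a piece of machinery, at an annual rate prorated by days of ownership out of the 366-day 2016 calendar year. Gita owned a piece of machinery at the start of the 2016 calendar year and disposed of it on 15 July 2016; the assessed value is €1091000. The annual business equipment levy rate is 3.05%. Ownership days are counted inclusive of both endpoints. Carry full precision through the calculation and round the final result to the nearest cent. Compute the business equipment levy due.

Days held (1 January – 15 July 2016): 197 out of 366
Tax = €1091000 × 3.05% × 197/366 = €17910.5833

€17910.58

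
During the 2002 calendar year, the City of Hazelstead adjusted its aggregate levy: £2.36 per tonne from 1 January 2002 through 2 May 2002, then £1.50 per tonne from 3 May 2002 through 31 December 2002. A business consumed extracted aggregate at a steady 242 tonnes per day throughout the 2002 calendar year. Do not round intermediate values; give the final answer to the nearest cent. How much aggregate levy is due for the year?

1 January – 2 May 2002: 122 days × 242 tonnes/day = 29,524 tonnes at £2.36/tonne → £69676.64
3 May – 31 December 2002: 243 days × 242 tonnes/day = 58,806 tonnes at £1.50/tonne → £88209.00

£157885.64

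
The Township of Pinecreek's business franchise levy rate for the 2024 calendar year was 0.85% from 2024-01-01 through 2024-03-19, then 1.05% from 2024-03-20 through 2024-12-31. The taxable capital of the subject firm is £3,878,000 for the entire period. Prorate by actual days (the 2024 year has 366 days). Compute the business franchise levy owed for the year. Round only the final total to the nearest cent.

2024-01-01 to 2024-03-19: 79 days at 0.85% → £3,878,000 × 0.85% × 79/366 = £7,114.9645
2024-03-20 to 2024-12-31: 287 days at 1.05% → £3,878,000 × 1.05% × 287/366 = £31,929.9262
Total = £39,044.8907

£39,044.89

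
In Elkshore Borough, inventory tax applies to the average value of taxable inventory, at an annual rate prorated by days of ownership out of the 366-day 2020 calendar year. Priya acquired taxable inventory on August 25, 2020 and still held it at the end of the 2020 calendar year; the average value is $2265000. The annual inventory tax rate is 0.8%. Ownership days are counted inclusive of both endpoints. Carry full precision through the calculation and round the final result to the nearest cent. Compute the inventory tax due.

Days held (August 25 – December 31, 2020): 129 out of 366
Tax = $2265000 × 0.8% × 129/366 = $6386.5574

$6386.56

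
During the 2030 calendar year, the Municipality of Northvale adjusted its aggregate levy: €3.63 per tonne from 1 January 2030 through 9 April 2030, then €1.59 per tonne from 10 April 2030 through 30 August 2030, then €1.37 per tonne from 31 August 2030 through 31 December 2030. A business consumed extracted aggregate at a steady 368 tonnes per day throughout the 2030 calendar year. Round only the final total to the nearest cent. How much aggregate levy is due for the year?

€277932.00

1 January – 9 April 2030: 99 days × 368 tonnes/day = 36,432 tonnes at €3.63/tonne → €132248.16
10 April – 30 August 2030: 143 days × 368 tonnes/day = 52,624 tonnes at €1.59/tonne → €83672.16
31 August – 31 December 2030: 123 days × 368 tonnes/day = 45,264 tonnes at €1.37/tonne → €62011.68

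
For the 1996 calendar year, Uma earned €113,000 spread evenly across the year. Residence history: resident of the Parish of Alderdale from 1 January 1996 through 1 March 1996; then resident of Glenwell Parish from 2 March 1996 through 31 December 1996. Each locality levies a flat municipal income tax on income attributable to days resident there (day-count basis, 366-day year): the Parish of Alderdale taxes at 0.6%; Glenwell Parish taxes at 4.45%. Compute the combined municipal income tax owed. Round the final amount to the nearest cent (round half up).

The Parish of Alderdale, 1 January – 1 March 1996: 61 days → €113,000 × 0.6% × 61/366 = €113.0000
Glenwell Parish, 2 March – 31 December 1996: 305 days → €113,000 × 4.45% × 305/366 = €4,190.4167
Total = €4,303.4167

€4,303.42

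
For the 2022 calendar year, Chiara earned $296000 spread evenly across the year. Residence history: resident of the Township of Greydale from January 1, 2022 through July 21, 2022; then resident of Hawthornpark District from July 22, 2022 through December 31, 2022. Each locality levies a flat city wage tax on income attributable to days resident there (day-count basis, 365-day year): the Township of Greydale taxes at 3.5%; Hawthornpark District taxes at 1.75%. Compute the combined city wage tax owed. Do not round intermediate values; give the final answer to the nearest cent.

The Township of Greydale, January 1 – July 21, 2022: 202 days → $296000 × 3.5% × 202/365 = $5733.4795
Hawthornpark District, July 22 – December 31, 2022: 163 days → $296000 × 1.75% × 163/365 = $2313.2603
Total = $8046.7397

$8046.74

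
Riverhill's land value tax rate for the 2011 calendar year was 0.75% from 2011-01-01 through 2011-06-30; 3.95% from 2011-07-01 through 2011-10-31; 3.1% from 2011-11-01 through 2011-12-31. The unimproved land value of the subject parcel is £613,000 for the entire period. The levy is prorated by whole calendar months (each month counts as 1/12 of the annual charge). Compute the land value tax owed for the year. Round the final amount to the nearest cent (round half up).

2011-01-01 to 2011-06-30: 6 months at 0.75% → £613,000 × 0.75% × 6/12 = £2,298.7500
2011-07-01 to 2011-10-31: 4 months at 3.95% → £613,000 × 3.95% × 4/12 = £8,071.1667
2011-11-01 to 2011-12-31: 2 months at 3.1% → £613,000 × 3.1% × 2/12 = £3,167.1667
Total = £13,537.0833

£13,537.08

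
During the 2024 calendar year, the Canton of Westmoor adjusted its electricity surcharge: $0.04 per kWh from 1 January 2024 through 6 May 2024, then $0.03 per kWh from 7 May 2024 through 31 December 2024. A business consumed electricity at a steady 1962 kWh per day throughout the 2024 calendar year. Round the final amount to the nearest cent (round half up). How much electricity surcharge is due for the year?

1 January – 6 May 2024: 127 days × 1962 kWh/day = 249,174 kWh at $0.04/kWh → $9,966.96
7 May – 31 December 2024: 239 days × 1962 kWh/day = 468,918 kWh at $0.03/kWh → $14,067.54

$24,034.50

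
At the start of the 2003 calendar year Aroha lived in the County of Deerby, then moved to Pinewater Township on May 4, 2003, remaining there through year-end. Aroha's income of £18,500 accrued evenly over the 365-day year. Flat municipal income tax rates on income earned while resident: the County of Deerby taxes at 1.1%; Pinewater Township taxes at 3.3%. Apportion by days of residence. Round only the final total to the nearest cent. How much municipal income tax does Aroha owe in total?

£473.35

The County of Deerby, January 1 – May 3, 2003: 123 days → £18,500 × 1.1% × 123/365 = £68.5767
Pinewater Township, May 4 – December 31, 2003: 242 days → £18,500 × 3.3% × 242/365 = £404.7699
Total = £473.3466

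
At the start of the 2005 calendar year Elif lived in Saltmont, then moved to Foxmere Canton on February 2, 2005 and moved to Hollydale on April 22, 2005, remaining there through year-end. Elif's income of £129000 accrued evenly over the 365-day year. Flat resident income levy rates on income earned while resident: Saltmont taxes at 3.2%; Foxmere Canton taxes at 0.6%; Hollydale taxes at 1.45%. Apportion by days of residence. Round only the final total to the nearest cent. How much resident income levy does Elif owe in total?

Saltmont, January 1 – February 1, 2005: 32 days → £129000 × 3.2% × 32/365 = £361.9068
Foxmere Canton, February 2 – April 21, 2005: 79 days → £129000 × 0.6% × 79/365 = £167.5233
Hollydale, April 22 – December 31, 2005: 254 days → £129000 × 1.45% × 254/365 = £1301.6630
Total = £1831.0932

£1831.09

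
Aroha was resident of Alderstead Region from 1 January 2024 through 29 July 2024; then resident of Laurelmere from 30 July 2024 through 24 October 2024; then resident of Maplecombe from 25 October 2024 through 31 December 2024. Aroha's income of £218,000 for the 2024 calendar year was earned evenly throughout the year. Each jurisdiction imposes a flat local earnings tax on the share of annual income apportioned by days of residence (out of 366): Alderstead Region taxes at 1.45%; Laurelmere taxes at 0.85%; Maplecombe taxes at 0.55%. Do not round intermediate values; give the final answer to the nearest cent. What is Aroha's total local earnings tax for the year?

£2,485.56

Alderstead Region, 1 January – 29 July 2024: 211 days → £218,000 × 1.45% × 211/366 = £1,822.3251
Laurelmere, 30 July – 24 October 2024: 87 days → £218,000 × 0.85% × 87/366 = £440.4672
Maplecombe, 25 October – 31 December 2024: 68 days → £218,000 × 0.55% × 68/366 = £222.7650
Total = £2,485.5574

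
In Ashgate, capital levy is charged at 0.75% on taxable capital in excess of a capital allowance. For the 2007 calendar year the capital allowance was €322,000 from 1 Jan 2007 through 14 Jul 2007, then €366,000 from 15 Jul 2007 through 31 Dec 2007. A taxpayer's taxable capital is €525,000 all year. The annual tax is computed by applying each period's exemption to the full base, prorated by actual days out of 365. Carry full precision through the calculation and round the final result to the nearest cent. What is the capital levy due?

1 Jan – 14 Jul 2007: 195 days, exemption €322,000 → (€525,000 − €322,000) × 0.75% × 195/365 = €813.3904
15 Jul – 31 Dec 2007: 170 days, exemption €366,000 → (€525,000 − €366,000) × 0.75% × 170/365 = €555.4110
Total = €1,368.8014

€1,368.80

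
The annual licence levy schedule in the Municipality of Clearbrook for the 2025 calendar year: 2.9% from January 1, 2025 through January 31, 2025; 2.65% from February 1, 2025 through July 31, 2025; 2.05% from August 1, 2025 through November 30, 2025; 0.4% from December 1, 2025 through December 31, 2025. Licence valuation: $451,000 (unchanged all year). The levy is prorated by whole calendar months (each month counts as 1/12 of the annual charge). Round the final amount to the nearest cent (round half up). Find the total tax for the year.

January 1 – January 31, 2025: 1 month at 2.9% → $451,000 × 2.9% × 1/12 = $1,089.9167
February 1 – July 31, 2025: 6 months at 2.65% → $451,000 × 2.65% × 6/12 = $5,975.7500
August 1 – November 30, 2025: 4 months at 2.05% → $451,000 × 2.05% × 4/12 = $3,081.8333
December 1 – December 31, 2025: 1 month at 0.4% → $451,000 × 0.4% × 1/12 = $150.3333
Total = $10,297.8333

$10,297.83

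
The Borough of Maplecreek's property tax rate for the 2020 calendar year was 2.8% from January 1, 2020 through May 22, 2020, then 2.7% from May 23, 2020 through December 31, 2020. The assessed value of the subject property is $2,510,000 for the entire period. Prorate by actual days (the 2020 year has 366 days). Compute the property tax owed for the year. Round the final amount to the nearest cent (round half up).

$68,750.68

January 1 – May 22, 2020: 143 days at 2.8% → $2,510,000 × 2.8% × 143/366 = $27,459.1257
May 23 – December 31, 2020: 223 days at 2.7% → $2,510,000 × 2.7% × 223/366 = $41,291.5574
Total = $68,750.6831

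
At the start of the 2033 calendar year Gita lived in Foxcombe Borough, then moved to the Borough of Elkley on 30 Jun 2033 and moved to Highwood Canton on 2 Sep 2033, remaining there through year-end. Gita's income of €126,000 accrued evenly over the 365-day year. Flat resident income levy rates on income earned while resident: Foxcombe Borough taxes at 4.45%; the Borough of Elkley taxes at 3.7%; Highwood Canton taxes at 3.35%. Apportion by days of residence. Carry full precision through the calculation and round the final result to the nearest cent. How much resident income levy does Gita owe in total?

Foxcombe Borough, 1 Jan – 29 Jun 2033: 180 days → €126,000 × 4.45% × 180/365 = €2,765.0959
The Borough of Elkley, 30 Jun – 1 Sep 2033: 64 days → €126,000 × 3.7% × 64/365 = €817.4466
Highwood Canton, 2 Sep – 31 Dec 2033: 121 days → €126,000 × 3.35% × 121/365 = €1,399.2904
Total = €4,981.8329

€4,981.83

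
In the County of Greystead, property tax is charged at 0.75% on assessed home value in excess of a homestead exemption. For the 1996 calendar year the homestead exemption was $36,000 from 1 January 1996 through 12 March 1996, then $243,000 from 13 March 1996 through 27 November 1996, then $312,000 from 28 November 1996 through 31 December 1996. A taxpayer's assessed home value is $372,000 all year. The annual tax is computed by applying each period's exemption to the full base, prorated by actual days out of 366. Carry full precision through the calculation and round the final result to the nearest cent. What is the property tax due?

1 January – 12 March 1996: 72 days, exemption $36,000 → ($372,000 − $36,000) × 0.75% × 72/366 = $495.7377
13 March – 27 November 1996: 260 days, exemption $243,000 → ($372,000 − $243,000) × 0.75% × 260/366 = $687.2951
28 November – 31 December 1996: 34 days, exemption $312,000 → ($372,000 − $312,000) × 0.75% × 34/366 = $41.8033
Total = $1,224.8361

$1,224.84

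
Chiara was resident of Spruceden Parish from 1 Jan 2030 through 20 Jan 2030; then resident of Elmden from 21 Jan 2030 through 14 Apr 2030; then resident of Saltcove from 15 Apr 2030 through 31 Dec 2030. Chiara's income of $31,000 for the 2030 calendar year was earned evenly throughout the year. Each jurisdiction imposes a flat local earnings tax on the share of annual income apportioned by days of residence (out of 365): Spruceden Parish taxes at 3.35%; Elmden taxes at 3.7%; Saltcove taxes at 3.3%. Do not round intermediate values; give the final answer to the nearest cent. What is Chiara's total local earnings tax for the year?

Spruceden Parish, 1 Jan – 20 Jan 2030: 20 days → $31,000 × 3.35% × 20/365 = $56.9041
Elmden, 21 Jan – 14 Apr 2030: 84 days → $31,000 × 3.7% × 84/365 = $263.9671
Saltcove, 15 Apr – 31 Dec 2030: 261 days → $31,000 × 3.3% × 261/365 = $731.5151
Total = $1,052.3863

$1,052.39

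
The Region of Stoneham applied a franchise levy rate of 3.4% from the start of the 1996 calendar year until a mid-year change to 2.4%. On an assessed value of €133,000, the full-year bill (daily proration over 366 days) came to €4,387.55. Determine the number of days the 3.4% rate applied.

Let d = days at the first rate; then 366 − d days at the second rate.
€133,000 × [3.4%·d + 2.4%·(366−d)] / 366 = €4,387.55
Solving gives d = 329, so the new rate took effect on 25 November 1996.

329 days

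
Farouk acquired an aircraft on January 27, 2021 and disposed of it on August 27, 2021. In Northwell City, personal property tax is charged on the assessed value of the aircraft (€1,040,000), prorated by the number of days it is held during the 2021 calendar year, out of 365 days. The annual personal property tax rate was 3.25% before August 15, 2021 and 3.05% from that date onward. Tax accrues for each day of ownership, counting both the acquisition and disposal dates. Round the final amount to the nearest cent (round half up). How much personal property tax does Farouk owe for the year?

€19,650.30

January 27 – August 14, 2021: 200 days at 3.25% → €1,040,000 × 3.25% × 200/365 = €18,520.5479
August 15 – August 27, 2021: 13 days at 3.05% → €1,040,000 × 3.05% × 13/365 = €1,129.7534
Total = €19,650.3014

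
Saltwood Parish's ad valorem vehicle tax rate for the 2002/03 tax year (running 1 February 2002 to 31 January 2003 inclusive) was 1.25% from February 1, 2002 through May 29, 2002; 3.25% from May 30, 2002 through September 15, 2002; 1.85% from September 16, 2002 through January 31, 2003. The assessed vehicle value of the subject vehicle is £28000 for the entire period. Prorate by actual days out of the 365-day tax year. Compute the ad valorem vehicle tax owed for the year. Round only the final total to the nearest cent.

February 1 – May 29, 2002: 118 days at 1.25% → £28000 × 1.25% × 118/365 = £113.1507
May 30 – September 15, 2002: 109 days at 3.25% → £28000 × 3.25% × 109/365 = £271.7534
September 16, 2002 – January 31, 2003: 138 days at 1.85% → £28000 × 1.85% × 138/365 = £195.8466
Total = £580.7507

£580.75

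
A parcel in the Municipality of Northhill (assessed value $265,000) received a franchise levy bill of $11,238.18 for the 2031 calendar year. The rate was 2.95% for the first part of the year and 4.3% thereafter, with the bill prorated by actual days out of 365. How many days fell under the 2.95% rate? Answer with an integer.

Let d = days at the first rate; then 365 − d days at the second rate.
$265,000 × [2.95%·d + 4.3%·(365−d)] / 365 = $11,238.18
Solving gives d = 16, so the new rate took effect on 17 Jan 2031.

16 days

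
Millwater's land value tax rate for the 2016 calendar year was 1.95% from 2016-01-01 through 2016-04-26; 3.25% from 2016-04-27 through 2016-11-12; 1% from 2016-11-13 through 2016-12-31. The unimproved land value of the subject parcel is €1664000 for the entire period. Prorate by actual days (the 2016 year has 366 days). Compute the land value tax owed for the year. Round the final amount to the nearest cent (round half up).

€42152.39

2016-01-01 to 2016-04-26: 117 days at 1.95% → €1664000 × 1.95% × 117/366 = €10372.7213
2016-04-27 to 2016-11-12: 200 days at 3.25% → €1664000 × 3.25% × 200/366 = €29551.9126
2016-11-13 to 2016-12-31: 49 days at 1% → €1664000 × 1% × 49/366 = €2227.7596
Total = €42152.3934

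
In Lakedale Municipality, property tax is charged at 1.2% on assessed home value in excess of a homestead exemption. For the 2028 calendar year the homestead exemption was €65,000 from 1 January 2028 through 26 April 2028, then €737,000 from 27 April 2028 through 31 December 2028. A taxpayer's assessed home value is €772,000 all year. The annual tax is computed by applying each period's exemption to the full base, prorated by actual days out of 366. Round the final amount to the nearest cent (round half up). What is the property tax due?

€2,997.84

1 January – 26 April 2028: 117 days, exemption €65,000 → (€772,000 − €65,000) × 1.2% × 117/366 = €2,712.0984
27 April – 31 December 2028: 249 days, exemption €737,000 → (€772,000 − €737,000) × 1.2% × 249/366 = €285.7377
Total = €2,997.8361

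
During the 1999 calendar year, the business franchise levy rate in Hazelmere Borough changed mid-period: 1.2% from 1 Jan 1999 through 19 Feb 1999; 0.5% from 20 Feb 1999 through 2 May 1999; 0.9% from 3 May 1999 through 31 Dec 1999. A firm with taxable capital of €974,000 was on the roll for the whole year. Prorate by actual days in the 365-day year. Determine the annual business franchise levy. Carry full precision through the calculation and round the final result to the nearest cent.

1 Jan – 19 Feb 1999: 50 days at 1.2% → €974,000 × 1.2% × 50/365 = €1,601.0959
20 Feb – 2 May 1999: 72 days at 0.5% → €974,000 × 0.5% × 72/365 = €960.6575
3 May – 31 Dec 1999: 243 days at 0.9% → €974,000 × 0.9% × 243/365 = €5,835.9945
Total = €8,397.7479

€8,397.75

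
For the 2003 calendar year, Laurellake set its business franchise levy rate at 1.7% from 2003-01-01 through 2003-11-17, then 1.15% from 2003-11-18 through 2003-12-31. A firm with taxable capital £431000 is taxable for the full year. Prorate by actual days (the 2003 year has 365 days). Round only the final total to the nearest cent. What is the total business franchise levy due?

2003-01-01 to 2003-11-17: 321 days at 1.7% → £431000 × 1.7% × 321/365 = £6443.7452
2003-11-18 to 2003-12-31: 44 days at 1.15% → £431000 × 1.15% × 44/365 = £597.4959
Total = £7041.2411

£7041.24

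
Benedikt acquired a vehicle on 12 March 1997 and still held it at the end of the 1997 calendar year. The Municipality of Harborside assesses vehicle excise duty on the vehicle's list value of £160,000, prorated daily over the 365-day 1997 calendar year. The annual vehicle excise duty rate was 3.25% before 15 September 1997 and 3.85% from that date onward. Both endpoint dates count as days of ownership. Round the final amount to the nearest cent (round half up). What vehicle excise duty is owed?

£4,486.79

12 March – 14 September 1997: 187 days at 3.25% → £160,000 × 3.25% × 187/365 = £2,664.1096
15 September – 31 December 1997: 108 days at 3.85% → £160,000 × 3.85% × 108/365 = £1,822.6849
Total = £4,486.7945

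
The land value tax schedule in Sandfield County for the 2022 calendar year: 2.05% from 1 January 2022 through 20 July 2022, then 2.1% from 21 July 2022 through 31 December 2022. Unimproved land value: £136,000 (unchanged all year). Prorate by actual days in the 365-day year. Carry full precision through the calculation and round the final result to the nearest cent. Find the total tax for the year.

1 January – 20 July 2022: 201 days at 2.05% → £136,000 × 2.05% × 201/365 = £1,535.3096
21 July – 31 December 2022: 164 days at 2.1% → £136,000 × 2.1% × 164/365 = £1,283.2438
Total = £2,818.5534

£2,818.55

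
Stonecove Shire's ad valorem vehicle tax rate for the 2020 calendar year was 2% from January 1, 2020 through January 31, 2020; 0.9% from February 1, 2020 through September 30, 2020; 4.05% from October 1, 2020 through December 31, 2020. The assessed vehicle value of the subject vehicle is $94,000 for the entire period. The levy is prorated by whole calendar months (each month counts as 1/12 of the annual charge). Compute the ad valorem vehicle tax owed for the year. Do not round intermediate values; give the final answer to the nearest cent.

January 1 – January 31, 2020: 1 month at 2% → $94,000 × 2% × 1/12 = $156.6667
February 1 – September 30, 2020: 8 months at 0.9% → $94,000 × 0.9% × 8/12 = $564.0000
October 1 – December 31, 2020: 3 months at 4.05% → $94,000 × 4.05% × 3/12 = $951.7500
Total = $1,672.4167

$1,672.42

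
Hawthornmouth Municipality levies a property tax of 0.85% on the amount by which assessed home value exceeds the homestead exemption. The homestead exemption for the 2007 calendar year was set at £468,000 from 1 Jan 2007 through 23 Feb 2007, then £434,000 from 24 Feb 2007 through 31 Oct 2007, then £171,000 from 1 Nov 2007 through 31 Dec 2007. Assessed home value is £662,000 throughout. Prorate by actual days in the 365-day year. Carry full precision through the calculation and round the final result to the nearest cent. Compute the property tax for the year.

£2,268.85

1 Jan – 23 Feb 2007: 54 days, exemption £468,000 → (£662,000 − £468,000) × 0.85% × 54/365 = £243.9616
24 Feb – 31 Oct 2007: 250 days, exemption £434,000 → (£662,000 − £434,000) × 0.85% × 250/365 = £1,327.3973
1 Nov – 31 Dec 2007: 61 days, exemption £171,000 → (£662,000 − £171,000) × 0.85% × 61/365 = £697.4890
Total = £2,268.8479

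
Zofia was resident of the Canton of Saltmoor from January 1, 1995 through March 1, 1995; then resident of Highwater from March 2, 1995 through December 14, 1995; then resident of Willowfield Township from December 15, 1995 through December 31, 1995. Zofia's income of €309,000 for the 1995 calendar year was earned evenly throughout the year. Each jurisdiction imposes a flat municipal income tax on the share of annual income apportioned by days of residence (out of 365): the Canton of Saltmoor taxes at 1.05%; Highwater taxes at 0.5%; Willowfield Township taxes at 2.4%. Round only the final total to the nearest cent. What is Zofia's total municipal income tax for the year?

€2,097.81

The Canton of Saltmoor, January 1 – March 1, 1995: 60 days → €309,000 × 1.05% × 60/365 = €533.3425
Highwater, March 2 – December 14, 1995: 288 days → €309,000 × 0.5% × 288/365 = €1,219.0685
Willowfield Township, December 15 – December 31, 1995: 17 days → €309,000 × 2.4% × 17/365 = €345.4027
Total = €2,097.8137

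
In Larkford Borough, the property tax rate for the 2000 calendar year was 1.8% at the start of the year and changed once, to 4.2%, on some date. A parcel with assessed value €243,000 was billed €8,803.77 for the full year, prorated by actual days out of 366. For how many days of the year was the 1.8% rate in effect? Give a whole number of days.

Let d = days at the first rate; then 366 − d days at the second rate.
€243,000 × [1.8%·d + 4.2%·(366−d)] / 366 = €8,803.77
Solving gives d = 88, so the new rate took effect on March 29, 2000.

88 days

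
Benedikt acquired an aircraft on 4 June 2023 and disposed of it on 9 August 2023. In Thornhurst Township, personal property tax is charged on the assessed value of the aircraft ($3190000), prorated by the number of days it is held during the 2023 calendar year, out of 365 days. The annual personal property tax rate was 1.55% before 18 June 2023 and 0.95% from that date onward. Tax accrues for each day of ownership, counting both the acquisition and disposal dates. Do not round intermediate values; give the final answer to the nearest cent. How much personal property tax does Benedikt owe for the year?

4 June – 17 June 2023: 14 days at 1.55% → $3190000 × 1.55% × 14/365 = $1896.5205
18 June – 9 August 2023: 53 days at 0.95% → $3190000 × 0.95% × 53/365 = $4400.4521
Total = $6296.9726

$6296.97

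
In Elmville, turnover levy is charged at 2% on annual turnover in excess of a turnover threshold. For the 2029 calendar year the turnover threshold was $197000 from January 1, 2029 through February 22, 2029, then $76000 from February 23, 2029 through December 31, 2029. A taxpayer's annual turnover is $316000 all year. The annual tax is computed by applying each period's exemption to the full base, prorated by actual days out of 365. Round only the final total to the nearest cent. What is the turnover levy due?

$4448.60

January 1 – February 22, 2029: 53 days, exemption $197000 → ($316000 − $197000) × 2% × 53/365 = $345.5890
February 23 – December 31, 2029: 312 days, exemption $76000 → ($316000 − $76000) × 2% × 312/365 = $4103.0137
Total = $4448.6027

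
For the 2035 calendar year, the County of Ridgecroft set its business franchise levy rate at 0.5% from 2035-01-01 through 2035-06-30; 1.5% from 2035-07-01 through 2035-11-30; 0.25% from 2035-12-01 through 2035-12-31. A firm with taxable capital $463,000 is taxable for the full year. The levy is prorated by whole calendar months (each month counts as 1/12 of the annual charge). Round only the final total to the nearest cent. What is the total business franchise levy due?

$4,147.71

2035-01-01 to 2035-06-30: 6 months at 0.5% → $463,000 × 0.5% × 6/12 = $1,157.5000
2035-07-01 to 2035-11-30: 5 months at 1.5% → $463,000 × 1.5% × 5/12 = $2,893.7500
2035-12-01 to 2035-12-31: 1 month at 0.25% → $463,000 × 0.25% × 1/12 = $96.4583
Total = $4,147.7083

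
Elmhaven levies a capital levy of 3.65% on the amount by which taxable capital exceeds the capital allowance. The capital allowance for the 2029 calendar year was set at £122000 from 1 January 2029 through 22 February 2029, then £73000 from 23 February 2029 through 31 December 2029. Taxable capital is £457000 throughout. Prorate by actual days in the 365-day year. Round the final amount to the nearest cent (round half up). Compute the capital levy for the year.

1 January – 22 February 2029: 53 days, exemption £122000 → (£457000 − £122000) × 3.65% × 53/365 = £1775.5000
23 February – 31 December 2029: 312 days, exemption £73000 → (£457000 − £73000) × 3.65% × 312/365 = £11980.8000
Total = £13756.3000

£13756.30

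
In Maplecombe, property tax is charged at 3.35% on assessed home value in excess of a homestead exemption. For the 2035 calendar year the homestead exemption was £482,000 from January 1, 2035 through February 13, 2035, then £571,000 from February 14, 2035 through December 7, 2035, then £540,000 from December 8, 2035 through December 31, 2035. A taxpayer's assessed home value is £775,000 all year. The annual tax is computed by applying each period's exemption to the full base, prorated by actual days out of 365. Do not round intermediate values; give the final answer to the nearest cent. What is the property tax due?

£7,261.70

January 1 – February 13, 2035: 44 days, exemption £482,000 → (£775,000 − £482,000) × 3.35% × 44/365 = £1,183.2384
February 14 – December 7, 2035: 297 days, exemption £571,000 → (£775,000 − £571,000) × 3.35% × 297/365 = £5,560.8164
December 8 – December 31, 2035: 24 days, exemption £540,000 → (£775,000 − £540,000) × 3.35% × 24/365 = £517.6438
Total = £7,261.6986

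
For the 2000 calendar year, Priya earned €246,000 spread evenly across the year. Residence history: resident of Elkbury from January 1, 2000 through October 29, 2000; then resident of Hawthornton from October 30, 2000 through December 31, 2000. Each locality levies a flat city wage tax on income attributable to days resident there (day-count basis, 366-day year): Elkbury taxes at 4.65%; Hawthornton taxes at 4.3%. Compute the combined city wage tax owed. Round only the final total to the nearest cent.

€11,290.80

Elkbury, January 1 – October 29, 2000: 303 days → €246,000 × 4.65% × 303/366 = €9,469.9918
Hawthornton, October 30 – December 31, 2000: 63 days → €246,000 × 4.3% × 63/366 = €1,820.8033
Total = €11,290.7951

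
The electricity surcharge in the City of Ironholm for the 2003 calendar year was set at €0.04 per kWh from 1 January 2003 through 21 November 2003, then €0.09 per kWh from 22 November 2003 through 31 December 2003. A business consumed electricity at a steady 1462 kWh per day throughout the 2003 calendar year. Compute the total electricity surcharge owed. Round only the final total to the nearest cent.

1 January – 21 November 2003: 325 days × 1462 kWh/day = 475,150 kWh at €0.04/kWh → €19,006.00
22 November – 31 December 2003: 40 days × 1462 kWh/day = 58,480 kWh at €0.09/kWh → €5,263.20

€24,269.20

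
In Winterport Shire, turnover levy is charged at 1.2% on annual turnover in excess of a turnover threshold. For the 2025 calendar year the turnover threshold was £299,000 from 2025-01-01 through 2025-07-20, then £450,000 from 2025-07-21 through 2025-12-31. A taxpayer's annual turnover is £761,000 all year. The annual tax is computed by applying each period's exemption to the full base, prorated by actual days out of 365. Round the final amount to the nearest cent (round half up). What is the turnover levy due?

£4,729.84

2025-01-01 to 2025-07-20: 201 days, exemption £299,000 → (£761,000 − £299,000) × 1.2% × 201/365 = £3,052.9973
2025-07-21 to 2025-12-31: 164 days, exemption £450,000 → (£761,000 − £450,000) × 1.2% × 164/365 = £1,676.8438
Total = £4,729.8411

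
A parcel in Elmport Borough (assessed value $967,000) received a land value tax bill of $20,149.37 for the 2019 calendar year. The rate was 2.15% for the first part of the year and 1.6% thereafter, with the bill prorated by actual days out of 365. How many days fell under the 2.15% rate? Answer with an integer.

321 days

Let d = days at the first rate; then 365 − d days at the second rate.
$967,000 × [2.15%·d + 1.6%·(365−d)] / 365 = $20,149.37
Solving gives d = 321, so the new rate took effect on 18 Nov 2019.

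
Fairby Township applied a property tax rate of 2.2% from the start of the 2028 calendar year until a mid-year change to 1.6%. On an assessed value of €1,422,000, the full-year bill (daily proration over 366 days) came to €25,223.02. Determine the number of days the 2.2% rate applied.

106 days

Let d = days at the first rate; then 366 − d days at the second rate.
€1,422,000 × [2.2%·d + 1.6%·(366−d)] / 366 = €25,223.02
Solving gives d = 106, so the new rate took effect on 16 April 2028.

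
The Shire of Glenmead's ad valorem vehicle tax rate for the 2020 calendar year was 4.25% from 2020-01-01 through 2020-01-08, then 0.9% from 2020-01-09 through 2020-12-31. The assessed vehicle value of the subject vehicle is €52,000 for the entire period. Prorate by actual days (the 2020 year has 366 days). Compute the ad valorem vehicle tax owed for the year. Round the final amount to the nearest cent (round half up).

2020-01-01 to 2020-01-08: 8 days at 4.25% → €52,000 × 4.25% × 8/366 = €48.3060
2020-01-09 to 2020-12-31: 358 days at 0.9% → €52,000 × 0.9% × 358/366 = €457.7705
Total = €506.0765

€506.08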